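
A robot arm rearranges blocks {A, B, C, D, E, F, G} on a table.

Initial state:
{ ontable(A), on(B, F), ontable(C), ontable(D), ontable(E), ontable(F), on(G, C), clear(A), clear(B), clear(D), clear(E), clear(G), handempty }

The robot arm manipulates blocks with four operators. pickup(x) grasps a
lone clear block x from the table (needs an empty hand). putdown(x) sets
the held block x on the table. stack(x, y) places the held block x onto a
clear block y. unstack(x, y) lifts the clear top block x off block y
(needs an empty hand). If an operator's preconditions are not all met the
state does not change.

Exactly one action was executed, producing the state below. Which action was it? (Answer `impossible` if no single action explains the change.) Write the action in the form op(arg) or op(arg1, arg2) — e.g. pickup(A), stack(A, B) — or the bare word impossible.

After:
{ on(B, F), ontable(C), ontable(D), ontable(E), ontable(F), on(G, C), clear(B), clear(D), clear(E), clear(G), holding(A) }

target: towers=[C/G; D; E; F/B] holding=A
     unstack(B, F) → towers=[A; C/G; D; E; F] holding=B
     unstack(G, C) → towers=[A; C; D; E; F/B] holding=G
         pickup(D) → towers=[A; C/G; E; F/B] holding=D
         pickup(A) → towers=[C/G; D; E; F/B] holding=A  ← match
         pickup(E) → towers=[A; C/G; D; F/B] holding=E

pickup(A)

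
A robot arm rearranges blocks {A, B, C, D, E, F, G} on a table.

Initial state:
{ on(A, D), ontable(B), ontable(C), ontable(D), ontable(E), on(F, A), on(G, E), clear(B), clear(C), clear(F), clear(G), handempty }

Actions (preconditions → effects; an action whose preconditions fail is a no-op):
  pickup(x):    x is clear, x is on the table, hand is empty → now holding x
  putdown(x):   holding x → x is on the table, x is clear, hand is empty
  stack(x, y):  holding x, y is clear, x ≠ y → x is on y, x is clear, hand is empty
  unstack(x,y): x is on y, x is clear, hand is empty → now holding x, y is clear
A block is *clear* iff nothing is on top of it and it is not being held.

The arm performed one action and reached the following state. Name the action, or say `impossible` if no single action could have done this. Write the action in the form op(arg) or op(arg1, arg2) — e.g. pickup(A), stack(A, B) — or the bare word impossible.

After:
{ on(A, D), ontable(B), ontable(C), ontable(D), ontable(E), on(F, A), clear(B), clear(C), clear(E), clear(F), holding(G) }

target: towers=[B; C; D/A/F; E] holding=G
         pickup(B) → towers=[C; D/A/F; E/G] holding=B
     unstack(F, A) → towers=[B; C; D/A; E/G] holding=F
     unstack(G, E) → towers=[B; C; D/A/F; E] holding=G  ← match
         pickup(C) → towers=[B; D/A/F; E/G] holding=C

unstack(G, E)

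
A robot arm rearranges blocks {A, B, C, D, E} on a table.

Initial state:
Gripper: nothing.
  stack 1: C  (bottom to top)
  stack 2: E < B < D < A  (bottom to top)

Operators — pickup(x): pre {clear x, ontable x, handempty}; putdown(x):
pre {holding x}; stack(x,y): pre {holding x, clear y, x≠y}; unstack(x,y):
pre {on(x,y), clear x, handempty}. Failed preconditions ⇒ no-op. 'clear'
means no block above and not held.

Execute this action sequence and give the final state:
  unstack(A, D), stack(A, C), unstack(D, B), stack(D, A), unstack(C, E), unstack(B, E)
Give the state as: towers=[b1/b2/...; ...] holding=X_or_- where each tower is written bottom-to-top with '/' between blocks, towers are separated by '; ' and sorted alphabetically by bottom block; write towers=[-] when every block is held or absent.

towers=[C/A/D; E] holding=B

step 1 (unstack(A, D)): towers=[C; E/B/D] holding=A
step 2 (stack(A, C)): towers=[C/A; E/B/D] holding=-
step 3 (unstack(D, B)): towers=[C/A; E/B] holding=D
step 4 (stack(D, A)): towers=[C/A/D; E/B] holding=-
step 5 (unstack(C, E)) [no-op]: towers=[C/A/D; E/B] holding=-
step 6 (unstack(B, E)): towers=[C/A/D; E] holding=B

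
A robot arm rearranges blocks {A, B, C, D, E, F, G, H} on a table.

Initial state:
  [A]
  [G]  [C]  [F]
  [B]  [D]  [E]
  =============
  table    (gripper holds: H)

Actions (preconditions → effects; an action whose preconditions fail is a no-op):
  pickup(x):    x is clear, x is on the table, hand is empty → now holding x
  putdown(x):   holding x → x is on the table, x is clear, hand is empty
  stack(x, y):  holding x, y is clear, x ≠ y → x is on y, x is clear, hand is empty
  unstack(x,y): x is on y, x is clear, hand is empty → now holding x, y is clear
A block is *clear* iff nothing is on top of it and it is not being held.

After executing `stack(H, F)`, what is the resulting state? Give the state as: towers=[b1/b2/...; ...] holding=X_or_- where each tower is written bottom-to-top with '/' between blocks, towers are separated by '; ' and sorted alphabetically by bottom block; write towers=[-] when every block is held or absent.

before: towers=[B/G/A; D/C; E/F] holding=H
pre[stack(H, F)]: holding(H) ok, clear(F) ok, H≠F ok
all met → apply stack(H, F)
after:  towers=[B/G/A; D/C; E/F/H] holding=-

towers=[B/G/A; D/C; E/F/H] holding=-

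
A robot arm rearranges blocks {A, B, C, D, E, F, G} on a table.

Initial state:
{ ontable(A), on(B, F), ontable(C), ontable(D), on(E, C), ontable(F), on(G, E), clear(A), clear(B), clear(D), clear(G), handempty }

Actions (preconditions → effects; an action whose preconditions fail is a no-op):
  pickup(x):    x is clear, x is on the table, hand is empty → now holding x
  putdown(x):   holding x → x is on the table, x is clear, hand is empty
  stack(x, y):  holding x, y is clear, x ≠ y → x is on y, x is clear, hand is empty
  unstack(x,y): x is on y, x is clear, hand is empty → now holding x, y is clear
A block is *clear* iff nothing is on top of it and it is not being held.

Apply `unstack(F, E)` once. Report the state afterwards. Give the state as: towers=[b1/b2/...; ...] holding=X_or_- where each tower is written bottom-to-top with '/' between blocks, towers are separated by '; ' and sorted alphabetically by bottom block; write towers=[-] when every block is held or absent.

towers=[A; C/E/G; D; F/B] holding=-

before: towers=[A; C/E/G; D; F/B] holding=-
pre[unstack(F, E)]: on(F,E) no, clear(F) no, handempty yes
on(F,E), clear(F) unmet → unstack(F, E) is a no-op
after:  towers=[A; C/E/G; D; F/B] holding=-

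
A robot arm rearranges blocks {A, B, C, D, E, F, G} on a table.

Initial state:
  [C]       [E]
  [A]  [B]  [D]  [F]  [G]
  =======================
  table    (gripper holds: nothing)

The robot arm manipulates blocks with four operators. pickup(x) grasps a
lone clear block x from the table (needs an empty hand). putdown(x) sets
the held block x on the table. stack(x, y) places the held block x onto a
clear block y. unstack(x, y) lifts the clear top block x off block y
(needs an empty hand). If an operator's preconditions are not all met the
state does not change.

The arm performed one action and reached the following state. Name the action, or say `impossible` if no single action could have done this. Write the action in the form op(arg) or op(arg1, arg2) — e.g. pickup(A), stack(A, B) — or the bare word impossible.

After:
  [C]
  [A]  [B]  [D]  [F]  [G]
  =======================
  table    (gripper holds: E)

target: towers=[A/C; B; D; F; G] holding=E
         pickup(B) → towers=[A/C; D/E; F; G] holding=B
         pickup(F) → towers=[A/C; B; D/E; G] holding=F
         pickup(G) → towers=[A/C; B; D/E; F] holding=G
     unstack(E, D) → towers=[A/C; B; D; F; G] holding=E  ← match
     unstack(C, A) → towers=[A; B; D/E; F; G] holding=C

unstack(E, D)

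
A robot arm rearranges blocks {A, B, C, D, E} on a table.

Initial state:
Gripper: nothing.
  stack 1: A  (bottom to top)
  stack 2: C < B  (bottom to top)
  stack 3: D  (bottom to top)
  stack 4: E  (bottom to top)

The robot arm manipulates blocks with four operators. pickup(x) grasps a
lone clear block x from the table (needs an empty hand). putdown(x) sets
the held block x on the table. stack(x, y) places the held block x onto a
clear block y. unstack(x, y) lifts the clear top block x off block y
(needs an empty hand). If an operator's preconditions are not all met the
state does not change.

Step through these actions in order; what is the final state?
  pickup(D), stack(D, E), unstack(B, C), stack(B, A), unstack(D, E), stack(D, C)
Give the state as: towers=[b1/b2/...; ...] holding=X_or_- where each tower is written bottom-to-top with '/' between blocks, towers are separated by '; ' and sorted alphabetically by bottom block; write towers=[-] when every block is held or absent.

step 1 (pickup(D)): towers=[A; C/B; E] holding=D
step 2 (stack(D, E)): towers=[A; C/B; E/D] holding=-
step 3 (unstack(B, C)): towers=[A; C; E/D] holding=B
step 4 (stack(B, A)): towers=[A/B; C; E/D] holding=-
step 5 (unstack(D, E)): towers=[A/B; C; E] holding=D
step 6 (stack(D, C)): towers=[A/B; C/D; E] holding=-

towers=[A/B; C/D; E] holding=-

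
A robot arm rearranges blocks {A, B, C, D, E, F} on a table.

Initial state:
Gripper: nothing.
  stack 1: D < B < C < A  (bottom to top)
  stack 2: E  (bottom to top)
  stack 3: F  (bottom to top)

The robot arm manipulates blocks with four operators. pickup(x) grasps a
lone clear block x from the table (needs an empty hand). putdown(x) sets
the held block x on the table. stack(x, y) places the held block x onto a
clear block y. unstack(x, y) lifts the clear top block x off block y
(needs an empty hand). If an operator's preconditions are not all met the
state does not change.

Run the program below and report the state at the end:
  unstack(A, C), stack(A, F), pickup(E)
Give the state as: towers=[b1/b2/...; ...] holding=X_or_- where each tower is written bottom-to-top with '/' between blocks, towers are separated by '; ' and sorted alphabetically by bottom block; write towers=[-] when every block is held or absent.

step 1 (unstack(A, C)): towers=[D/B/C; E; F] holding=A
step 2 (stack(A, F)): towers=[D/B/C; E; F/A] holding=-
step 3 (pickup(E)): towers=[D/B/C; F/A] holding=E

towers=[D/B/C; F/A] holding=E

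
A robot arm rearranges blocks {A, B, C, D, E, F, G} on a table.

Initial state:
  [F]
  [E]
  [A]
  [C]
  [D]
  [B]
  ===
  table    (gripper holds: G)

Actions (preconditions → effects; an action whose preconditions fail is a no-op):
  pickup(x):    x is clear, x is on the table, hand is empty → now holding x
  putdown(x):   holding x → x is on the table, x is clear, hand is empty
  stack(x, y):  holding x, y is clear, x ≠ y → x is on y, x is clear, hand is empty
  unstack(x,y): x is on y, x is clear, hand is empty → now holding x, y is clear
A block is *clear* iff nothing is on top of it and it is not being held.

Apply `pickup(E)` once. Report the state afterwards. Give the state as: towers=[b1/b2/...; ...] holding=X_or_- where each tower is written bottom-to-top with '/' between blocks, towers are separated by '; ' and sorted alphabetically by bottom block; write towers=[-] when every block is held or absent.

towers=[B/D/C/A/E/F] holding=G

before: towers=[B/D/C/A/E/F] holding=G
pre[pickup(E)]: clear(E) no, ontable(E) no, handempty no
clear(E), ontable(E), handempty unmet → pickup(E) is a no-op
after:  towers=[B/D/C/A/E/F] holding=G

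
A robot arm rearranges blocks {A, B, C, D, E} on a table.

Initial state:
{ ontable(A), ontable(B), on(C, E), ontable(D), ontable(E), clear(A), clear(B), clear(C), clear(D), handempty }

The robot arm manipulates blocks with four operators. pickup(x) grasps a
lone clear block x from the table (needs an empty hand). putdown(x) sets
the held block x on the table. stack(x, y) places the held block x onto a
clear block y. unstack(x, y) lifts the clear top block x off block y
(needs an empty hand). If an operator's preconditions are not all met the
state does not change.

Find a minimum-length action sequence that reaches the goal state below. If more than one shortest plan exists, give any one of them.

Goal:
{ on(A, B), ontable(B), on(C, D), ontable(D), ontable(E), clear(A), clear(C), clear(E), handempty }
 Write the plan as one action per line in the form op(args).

step 1 (pickup(A)): towers=[B; D; E/C] holding=A
step 2 (stack(A, B)): towers=[B/A; D; E/C] holding=-
step 3 (unstack(C, E)): towers=[B/A; D; E] holding=C
step 4 (stack(C, D)): towers=[B/A; D/C; E] holding=-
goal check: towers=[B/A; D/C; E] holding=- — reached (length 4, optimal by BFS)

pickup(A)
stack(A, B)
unstack(C, E)
stack(C, D)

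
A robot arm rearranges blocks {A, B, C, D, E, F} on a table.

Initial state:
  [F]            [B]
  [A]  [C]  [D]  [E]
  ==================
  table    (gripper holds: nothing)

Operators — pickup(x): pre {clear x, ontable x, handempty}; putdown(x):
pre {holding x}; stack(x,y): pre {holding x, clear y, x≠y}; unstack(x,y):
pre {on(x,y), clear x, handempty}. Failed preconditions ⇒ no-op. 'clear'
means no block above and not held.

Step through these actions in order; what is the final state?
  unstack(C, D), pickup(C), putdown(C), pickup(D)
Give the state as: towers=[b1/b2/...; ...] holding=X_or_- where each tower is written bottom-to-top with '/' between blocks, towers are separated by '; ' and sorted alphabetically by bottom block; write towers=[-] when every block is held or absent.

step 1 (unstack(C, D)) [no-op]: towers=[A/F; C; D; E/B] holding=-
step 2 (pickup(C)): towers=[A/F; D; E/B] holding=C
step 3 (putdown(C)): towers=[A/F; C; D; E/B] holding=-
step 4 (pickup(D)): towers=[A/F; C; E/B] holding=D

towers=[A/F; C; E/B] holding=D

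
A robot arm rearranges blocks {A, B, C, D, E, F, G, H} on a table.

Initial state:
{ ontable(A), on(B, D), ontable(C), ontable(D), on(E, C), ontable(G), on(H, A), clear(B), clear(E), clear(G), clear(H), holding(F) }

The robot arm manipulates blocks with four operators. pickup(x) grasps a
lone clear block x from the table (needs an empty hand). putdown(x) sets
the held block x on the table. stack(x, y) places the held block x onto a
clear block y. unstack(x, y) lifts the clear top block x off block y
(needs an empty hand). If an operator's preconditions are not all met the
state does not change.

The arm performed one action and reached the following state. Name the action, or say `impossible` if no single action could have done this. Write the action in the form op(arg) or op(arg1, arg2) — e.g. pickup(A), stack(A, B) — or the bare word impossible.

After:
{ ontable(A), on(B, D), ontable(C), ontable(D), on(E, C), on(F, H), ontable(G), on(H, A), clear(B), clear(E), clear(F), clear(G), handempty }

target: towers=[A/H/F; C/E; D/B; G] holding=-
        putdown(F) → towers=[A/H; C/E; D/B; F; G] holding=-
       stack(F, G) → towers=[A/H; C/E; D/B; G/F] holding=-
       stack(F, E) → towers=[A/H; C/E/F; D/B; G] holding=-
       stack(F, H) → towers=[A/H/F; C/E; D/B; G] holding=-  ← match
       stack(F, B) → towers=[A/H; C/E; D/B/F; G] holding=-

stack(F, H)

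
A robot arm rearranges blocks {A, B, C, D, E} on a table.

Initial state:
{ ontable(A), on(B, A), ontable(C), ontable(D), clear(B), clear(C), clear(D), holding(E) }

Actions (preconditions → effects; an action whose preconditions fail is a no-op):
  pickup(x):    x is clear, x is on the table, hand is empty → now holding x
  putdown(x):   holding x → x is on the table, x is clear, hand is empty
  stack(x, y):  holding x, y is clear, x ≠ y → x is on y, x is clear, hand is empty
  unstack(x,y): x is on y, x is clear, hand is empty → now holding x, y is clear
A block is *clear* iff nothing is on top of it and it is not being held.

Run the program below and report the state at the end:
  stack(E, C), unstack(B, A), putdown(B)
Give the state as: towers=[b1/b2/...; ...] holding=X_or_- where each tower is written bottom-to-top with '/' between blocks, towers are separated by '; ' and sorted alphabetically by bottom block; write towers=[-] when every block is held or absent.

towers=[A; B; C/E; D] holding=-

step 1 (stack(E, C)): towers=[A/B; C/E; D] holding=-
step 2 (unstack(B, A)): towers=[A; C/E; D] holding=B
step 3 (putdown(B)): towers=[A; B; C/E; D] holding=-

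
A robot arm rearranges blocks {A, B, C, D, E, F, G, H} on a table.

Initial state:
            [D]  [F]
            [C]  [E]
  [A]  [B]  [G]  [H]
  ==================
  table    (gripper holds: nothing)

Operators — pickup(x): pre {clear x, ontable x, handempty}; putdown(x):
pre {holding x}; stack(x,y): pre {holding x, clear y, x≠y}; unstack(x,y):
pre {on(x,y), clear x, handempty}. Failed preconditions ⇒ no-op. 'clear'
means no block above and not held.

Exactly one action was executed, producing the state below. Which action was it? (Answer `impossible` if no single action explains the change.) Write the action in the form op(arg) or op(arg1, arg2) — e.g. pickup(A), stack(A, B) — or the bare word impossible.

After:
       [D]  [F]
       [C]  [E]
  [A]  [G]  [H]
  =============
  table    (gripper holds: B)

target: towers=[A; G/C/D; H/E/F] holding=B
         pickup(A) → towers=[B; G/C/D; H/E/F] holding=A
         pickup(B) → towers=[A; G/C/D; H/E/F] holding=B  ← match
     unstack(F, E) → towers=[A; B; G/C/D; H/E] holding=F
     unstack(D, C) → towers=[A; B; G/C; H/E/F] holding=D

pickup(B)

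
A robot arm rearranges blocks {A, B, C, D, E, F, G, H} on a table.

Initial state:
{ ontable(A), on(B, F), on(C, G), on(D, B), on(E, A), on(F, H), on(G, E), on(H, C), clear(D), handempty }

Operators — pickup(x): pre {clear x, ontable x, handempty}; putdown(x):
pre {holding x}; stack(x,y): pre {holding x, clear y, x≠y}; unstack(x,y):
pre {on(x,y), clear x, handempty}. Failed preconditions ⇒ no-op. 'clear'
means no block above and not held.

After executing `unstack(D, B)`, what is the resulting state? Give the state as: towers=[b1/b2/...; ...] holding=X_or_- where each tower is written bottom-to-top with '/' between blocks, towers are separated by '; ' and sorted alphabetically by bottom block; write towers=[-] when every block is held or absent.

towers=[A/E/G/C/H/F/B] holding=D

before: towers=[A/E/G/C/H/F/B/D] holding=-
pre[unstack(D, B)]: on(D,B) yes, clear(D) yes, handempty yes
all met → apply unstack(D, B)
after:  towers=[A/E/G/C/H/F/B] holding=D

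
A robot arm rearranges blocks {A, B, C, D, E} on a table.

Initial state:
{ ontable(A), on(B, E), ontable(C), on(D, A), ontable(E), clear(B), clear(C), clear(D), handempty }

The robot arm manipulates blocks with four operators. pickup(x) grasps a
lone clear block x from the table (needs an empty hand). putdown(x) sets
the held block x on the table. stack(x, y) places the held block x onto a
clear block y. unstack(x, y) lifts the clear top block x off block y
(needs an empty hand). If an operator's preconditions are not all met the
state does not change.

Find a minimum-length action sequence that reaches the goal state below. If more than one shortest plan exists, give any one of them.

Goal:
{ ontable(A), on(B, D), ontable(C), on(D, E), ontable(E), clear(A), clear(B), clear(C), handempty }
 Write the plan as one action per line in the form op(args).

step 1 (unstack(B, E)): towers=[A/D; C; E] holding=B
step 2 (putdown(B)): towers=[A/D; B; C; E] holding=-
step 3 (unstack(D, A)): towers=[A; B; C; E] holding=D
step 4 (stack(D, E)): towers=[A; B; C; E/D] holding=-
step 5 (pickup(B)): towers=[A; C; E/D] holding=B
step 6 (stack(B, D)): towers=[A; C; E/D/B] holding=-
goal check: towers=[A; C; E/D/B] holding=- — reached (length 6, optimal by BFS)

unstack(B, E)
putdown(B)
unstack(D, A)
stack(D, E)
pickup(B)
stack(B, D)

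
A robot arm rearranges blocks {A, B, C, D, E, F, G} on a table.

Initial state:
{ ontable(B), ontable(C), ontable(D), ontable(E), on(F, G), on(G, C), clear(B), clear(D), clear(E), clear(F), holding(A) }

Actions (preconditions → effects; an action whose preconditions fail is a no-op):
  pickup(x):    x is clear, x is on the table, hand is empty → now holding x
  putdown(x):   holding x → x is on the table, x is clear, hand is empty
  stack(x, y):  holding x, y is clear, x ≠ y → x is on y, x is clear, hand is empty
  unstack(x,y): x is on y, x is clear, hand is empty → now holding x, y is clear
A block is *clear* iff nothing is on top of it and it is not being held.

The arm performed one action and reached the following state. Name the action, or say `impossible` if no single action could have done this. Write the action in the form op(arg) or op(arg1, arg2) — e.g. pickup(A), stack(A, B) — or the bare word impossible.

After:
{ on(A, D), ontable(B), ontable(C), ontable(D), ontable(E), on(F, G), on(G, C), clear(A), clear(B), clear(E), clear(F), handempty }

stack(A, D)

target: towers=[B; C/G/F; D/A; E] holding=-
        putdown(A) → towers=[A; B; C/G/F; D; E] holding=-
       stack(A, B) → towers=[B/A; C/G/F; D; E] holding=-
       stack(A, F) → towers=[B; C/G/F/A; D; E] holding=-
       stack(A, D) → towers=[B; C/G/F; D/A; E] holding=-  ← match
       stack(A, E) → towers=[B; C/G/F; D; E/A] holding=-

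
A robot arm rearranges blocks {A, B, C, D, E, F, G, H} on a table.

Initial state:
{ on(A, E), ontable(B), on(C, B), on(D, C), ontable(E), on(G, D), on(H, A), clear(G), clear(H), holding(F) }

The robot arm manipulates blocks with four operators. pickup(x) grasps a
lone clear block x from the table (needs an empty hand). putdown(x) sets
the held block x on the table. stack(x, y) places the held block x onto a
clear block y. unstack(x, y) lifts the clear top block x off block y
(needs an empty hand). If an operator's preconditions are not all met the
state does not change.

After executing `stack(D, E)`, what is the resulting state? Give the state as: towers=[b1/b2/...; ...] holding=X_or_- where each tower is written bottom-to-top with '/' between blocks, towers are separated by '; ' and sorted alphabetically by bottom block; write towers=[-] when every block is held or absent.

towers=[B/C/D/G; E/A/H] holding=F

before: towers=[B/C/D/G; E/A/H] holding=F
pre[stack(D, E)]: holding(D) fail, clear(E) fail, D≠E ok
holding(D), clear(E) unmet → stack(D, E) is a no-op
after:  towers=[B/C/D/G; E/A/H] holding=F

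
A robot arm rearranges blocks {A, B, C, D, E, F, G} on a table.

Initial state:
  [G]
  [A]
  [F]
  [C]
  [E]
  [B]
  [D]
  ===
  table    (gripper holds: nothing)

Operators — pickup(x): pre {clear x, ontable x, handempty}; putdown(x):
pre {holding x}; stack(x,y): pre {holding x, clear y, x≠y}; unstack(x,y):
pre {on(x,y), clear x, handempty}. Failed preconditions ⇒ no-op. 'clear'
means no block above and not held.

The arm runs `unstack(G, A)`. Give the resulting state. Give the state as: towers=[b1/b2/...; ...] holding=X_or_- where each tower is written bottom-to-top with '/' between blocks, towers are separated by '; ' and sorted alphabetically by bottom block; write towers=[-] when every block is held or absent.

towers=[D/B/E/C/F/A] holding=G

before: towers=[D/B/E/C/F/A/G] holding=-
pre[unstack(G, A)]: on(G,A) ok, clear(G) ok, handempty ok
all met → apply unstack(G, A)
after:  towers=[D/B/E/C/F/A] holding=G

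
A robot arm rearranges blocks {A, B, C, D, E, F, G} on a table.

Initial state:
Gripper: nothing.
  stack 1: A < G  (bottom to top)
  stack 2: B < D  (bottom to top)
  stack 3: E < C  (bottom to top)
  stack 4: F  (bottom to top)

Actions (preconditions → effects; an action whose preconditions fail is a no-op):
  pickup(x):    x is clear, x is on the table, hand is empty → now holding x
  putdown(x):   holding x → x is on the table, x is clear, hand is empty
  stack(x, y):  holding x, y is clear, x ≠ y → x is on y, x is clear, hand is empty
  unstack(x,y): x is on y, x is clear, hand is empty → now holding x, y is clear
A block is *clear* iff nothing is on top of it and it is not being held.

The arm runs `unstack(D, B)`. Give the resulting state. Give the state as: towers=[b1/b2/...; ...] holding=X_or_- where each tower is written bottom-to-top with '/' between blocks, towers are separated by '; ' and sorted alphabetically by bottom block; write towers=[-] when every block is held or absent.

before: towers=[A/G; B/D; E/C; F] holding=-
pre[unstack(D, B)]: on(D,B) ✓, clear(D) ✓, handempty ✓
all met → apply unstack(D, B)
after:  towers=[A/G; B; E/C; F] holding=D

towers=[A/G; B; E/C; F] holding=D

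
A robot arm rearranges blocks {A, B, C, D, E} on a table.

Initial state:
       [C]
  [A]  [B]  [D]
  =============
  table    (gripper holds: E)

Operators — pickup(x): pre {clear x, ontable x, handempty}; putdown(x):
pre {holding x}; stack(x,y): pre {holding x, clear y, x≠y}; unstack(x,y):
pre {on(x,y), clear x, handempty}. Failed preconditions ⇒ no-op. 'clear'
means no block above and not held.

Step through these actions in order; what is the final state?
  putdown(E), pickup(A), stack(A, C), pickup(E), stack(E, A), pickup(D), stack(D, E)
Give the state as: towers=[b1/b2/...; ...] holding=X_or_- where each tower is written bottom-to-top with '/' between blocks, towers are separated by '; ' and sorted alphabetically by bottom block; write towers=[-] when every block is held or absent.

towers=[B/C/A/E/D] holding=-

step 1 (putdown(E)): towers=[A; B/C; D; E] holding=-
step 2 (pickup(A)): towers=[B/C; D; E] holding=A
step 3 (stack(A, C)): towers=[B/C/A; D; E] holding=-
step 4 (pickup(E)): towers=[B/C/A; D] holding=E
step 5 (stack(E, A)): towers=[B/C/A/E; D] holding=-
step 6 (pickup(D)): towers=[B/C/A/E] holding=D
step 7 (stack(D, E)): towers=[B/C/A/E/D] holding=-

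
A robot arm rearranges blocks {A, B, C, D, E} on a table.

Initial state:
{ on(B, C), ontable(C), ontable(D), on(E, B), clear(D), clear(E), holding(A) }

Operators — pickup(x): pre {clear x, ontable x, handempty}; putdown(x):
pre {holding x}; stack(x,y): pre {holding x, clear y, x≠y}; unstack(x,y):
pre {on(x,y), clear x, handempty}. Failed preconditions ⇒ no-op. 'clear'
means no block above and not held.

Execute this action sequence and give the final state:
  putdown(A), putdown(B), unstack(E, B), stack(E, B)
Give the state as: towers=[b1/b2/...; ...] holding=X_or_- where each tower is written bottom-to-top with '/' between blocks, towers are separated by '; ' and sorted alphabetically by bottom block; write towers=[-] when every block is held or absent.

towers=[A; C/B/E; D] holding=-

step 1 (putdown(A)): towers=[A; C/B/E; D] holding=-
step 2 (putdown(B)) [no-op]: towers=[A; C/B/E; D] holding=-
step 3 (unstack(E, B)): towers=[A; C/B; D] holding=E
step 4 (stack(E, B)): towers=[A; C/B/E; D] holding=-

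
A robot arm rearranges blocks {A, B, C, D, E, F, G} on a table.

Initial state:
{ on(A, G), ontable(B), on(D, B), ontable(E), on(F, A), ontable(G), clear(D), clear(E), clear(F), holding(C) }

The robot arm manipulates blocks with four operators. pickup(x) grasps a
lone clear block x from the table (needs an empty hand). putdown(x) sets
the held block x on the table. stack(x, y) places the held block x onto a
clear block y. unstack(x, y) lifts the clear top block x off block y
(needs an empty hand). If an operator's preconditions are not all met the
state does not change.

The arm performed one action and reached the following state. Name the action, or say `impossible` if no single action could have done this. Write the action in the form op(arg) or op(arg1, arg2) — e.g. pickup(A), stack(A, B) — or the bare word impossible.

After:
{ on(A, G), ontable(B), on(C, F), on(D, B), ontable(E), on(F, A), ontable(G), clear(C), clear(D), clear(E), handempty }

stack(C, F)

target: towers=[B/D; E; G/A/F/C] holding=-
        putdown(C) → towers=[B/D; C; E; G/A/F] holding=-
       stack(C, F) → towers=[B/D; E; G/A/F/C] holding=-  ← match
       stack(C, D) → towers=[B/D/C; E; G/A/F] holding=-
       stack(C, E) → towers=[B/D; E/C; G/A/F] holding=-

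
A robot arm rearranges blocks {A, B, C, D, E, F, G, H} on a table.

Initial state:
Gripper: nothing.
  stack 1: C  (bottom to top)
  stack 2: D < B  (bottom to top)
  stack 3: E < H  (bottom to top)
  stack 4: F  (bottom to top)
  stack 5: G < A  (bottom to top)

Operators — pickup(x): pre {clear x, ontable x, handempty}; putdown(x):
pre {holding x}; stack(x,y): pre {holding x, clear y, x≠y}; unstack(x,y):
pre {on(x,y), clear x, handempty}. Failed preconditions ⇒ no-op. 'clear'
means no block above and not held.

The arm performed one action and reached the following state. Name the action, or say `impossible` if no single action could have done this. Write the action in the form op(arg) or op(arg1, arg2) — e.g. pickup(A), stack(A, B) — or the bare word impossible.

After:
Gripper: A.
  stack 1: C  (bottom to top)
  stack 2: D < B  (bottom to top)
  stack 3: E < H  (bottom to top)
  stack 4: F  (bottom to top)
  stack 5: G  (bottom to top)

unstack(A, G)

target: towers=[C; D/B; E/H; F; G] holding=A
     unstack(A, G) → towers=[C; D/B; E/H; F; G] holding=A  ← match
     unstack(H, E) → towers=[C; D/B; E; F; G/A] holding=H
     unstack(B, D) → towers=[C; D; E/H; F; G/A] holding=B
         pickup(F) → towers=[C; D/B; E/H; G/A] holding=F
         pickup(C) → towers=[D/B; E/H; F; G/A] holding=C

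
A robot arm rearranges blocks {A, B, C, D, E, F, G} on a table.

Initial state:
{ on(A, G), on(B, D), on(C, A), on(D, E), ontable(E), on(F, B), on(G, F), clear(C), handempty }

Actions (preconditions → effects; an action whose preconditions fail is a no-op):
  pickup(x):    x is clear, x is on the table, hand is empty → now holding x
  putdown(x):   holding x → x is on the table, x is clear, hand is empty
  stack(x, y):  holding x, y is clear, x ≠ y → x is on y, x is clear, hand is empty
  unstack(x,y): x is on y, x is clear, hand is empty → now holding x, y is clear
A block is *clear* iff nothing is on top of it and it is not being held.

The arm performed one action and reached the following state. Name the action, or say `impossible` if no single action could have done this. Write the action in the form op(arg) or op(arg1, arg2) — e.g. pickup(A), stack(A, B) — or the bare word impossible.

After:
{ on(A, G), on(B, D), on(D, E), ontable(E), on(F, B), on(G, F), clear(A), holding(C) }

target: towers=[E/D/B/F/G/A] holding=C
     unstack(C, A) → towers=[E/D/B/F/G/A] holding=C  ← match

unstack(C, A)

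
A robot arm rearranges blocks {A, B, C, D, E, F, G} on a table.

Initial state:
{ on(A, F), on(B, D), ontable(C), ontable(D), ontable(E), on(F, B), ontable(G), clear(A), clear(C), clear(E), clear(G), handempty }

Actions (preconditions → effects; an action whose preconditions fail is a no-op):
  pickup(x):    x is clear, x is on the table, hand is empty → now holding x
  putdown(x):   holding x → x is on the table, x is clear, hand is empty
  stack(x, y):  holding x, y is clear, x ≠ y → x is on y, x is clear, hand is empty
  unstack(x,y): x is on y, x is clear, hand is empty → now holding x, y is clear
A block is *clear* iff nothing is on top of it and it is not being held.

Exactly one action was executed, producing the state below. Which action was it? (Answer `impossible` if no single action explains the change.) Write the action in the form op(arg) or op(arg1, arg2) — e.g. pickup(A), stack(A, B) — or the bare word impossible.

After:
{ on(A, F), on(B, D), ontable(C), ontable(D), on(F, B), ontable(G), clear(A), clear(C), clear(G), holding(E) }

target: towers=[C; D/B/F/A; G] holding=E
         pickup(G) → towers=[C; D/B/F/A; E] holding=G
     unstack(A, F) → towers=[C; D/B/F; E; G] holding=A
         pickup(E) → towers=[C; D/B/F/A; G] holding=E  ← match
         pickup(C) → towers=[D/B/F/A; E; G] holding=C

pickup(E)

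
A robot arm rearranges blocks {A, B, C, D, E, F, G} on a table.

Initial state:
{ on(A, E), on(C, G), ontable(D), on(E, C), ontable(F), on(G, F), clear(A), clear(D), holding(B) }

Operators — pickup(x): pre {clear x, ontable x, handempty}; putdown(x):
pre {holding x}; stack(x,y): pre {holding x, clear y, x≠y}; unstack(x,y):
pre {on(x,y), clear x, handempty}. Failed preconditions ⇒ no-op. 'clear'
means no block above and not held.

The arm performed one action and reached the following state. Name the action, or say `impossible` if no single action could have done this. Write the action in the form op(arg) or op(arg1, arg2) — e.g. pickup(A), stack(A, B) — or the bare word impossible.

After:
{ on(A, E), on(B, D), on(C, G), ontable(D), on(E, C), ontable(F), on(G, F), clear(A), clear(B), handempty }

stack(B, D)

target: towers=[D/B; F/G/C/E/A] holding=-
        putdown(B) → towers=[B; D; F/G/C/E/A] holding=-
       stack(B, D) → towers=[D/B; F/G/C/E/A] holding=-  ← match
       stack(B, A) → towers=[D; F/G/C/E/A/B] holding=-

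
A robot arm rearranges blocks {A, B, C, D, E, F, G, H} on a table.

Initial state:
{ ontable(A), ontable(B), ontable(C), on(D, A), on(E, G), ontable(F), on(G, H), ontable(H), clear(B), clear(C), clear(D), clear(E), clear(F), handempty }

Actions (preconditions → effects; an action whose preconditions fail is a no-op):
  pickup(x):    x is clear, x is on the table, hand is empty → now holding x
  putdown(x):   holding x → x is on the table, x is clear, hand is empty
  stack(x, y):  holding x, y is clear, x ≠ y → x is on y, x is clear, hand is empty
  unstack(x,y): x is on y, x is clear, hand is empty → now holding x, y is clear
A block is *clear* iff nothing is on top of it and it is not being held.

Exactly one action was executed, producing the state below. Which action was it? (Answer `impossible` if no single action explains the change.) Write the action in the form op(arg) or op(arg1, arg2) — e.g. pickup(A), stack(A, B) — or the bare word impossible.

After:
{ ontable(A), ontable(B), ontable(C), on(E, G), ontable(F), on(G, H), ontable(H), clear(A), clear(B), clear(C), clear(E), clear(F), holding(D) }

target: towers=[A; B; C; F; H/G/E] holding=D
     unstack(E, G) → towers=[A/D; B; C; F; H/G] holding=E
         pickup(B) → towers=[A/D; C; F; H/G/E] holding=B
         pickup(F) → towers=[A/D; B; C; H/G/E] holding=F
     unstack(D, A) → towers=[A; B; C; F; H/G/E] holding=D  ← match
         pickup(C) → towers=[A/D; B; F; H/G/E] holding=C

unstack(D, A)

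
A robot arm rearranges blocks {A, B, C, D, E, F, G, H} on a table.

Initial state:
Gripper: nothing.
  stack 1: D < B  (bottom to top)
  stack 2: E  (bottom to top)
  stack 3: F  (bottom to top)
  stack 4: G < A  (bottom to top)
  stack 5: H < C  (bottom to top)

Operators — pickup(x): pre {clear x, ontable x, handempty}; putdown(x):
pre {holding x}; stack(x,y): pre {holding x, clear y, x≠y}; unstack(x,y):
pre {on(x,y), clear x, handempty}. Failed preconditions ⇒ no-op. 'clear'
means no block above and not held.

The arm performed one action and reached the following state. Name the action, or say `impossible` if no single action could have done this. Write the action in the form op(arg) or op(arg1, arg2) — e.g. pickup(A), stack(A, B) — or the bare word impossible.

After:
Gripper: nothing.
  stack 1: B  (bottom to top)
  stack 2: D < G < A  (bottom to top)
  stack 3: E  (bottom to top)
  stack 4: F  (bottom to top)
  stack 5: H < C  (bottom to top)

target: towers=[B; D/G/A; E; F; H/C] holding=-
     unstack(A, G) → towers=[D/B; E; F; G; H/C] holding=A
         pickup(E) → towers=[D/B; F; G/A; H/C] holding=E
     unstack(B, D) → towers=[D; E; F; G/A; H/C] holding=B
         pickup(F) → towers=[D/B; E; G/A; H/C] holding=F
     unstack(C, H) → towers=[D/B; E; F; G/A; H] holding=C
none of the 5 applicable actions match → impossible

impossible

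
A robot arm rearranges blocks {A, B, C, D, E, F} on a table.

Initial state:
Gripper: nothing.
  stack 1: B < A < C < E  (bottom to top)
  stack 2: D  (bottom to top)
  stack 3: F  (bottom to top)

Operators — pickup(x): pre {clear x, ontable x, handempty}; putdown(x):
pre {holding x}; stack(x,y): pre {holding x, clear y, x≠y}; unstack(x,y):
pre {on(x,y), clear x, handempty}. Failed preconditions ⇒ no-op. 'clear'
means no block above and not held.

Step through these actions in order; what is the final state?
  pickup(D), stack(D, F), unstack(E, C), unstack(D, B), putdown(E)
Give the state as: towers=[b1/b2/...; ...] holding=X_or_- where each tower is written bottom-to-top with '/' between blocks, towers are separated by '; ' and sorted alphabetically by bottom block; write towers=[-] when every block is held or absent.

step 1 (pickup(D)): towers=[B/A/C/E; F] holding=D
step 2 (stack(D, F)): towers=[B/A/C/E; F/D] holding=-
step 3 (unstack(E, C)): towers=[B/A/C; F/D] holding=E
step 4 (unstack(D, B)) [no-op]: towers=[B/A/C; F/D] holding=E
step 5 (putdown(E)): towers=[B/A/C; E; F/D] holding=-

towers=[B/A/C; E; F/D] holding=-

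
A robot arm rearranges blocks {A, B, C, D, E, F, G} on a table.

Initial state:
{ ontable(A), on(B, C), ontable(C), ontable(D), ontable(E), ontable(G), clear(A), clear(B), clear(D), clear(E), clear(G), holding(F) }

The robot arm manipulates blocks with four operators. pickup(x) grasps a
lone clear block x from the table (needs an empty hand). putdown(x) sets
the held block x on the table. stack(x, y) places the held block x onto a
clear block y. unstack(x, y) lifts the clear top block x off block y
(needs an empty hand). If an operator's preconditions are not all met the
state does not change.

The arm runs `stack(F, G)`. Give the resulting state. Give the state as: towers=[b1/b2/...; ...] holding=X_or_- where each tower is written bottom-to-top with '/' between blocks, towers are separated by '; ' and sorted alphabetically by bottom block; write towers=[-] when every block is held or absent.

before: towers=[A; C/B; D; E; G] holding=F
pre[stack(F, G)]: holding(F) ✓, clear(G) ✓, F≠G ✓
all met → apply stack(F, G)
after:  towers=[A; C/B; D; E; G/F] holding=-

towers=[A; C/B; D; E; G/F] holding=-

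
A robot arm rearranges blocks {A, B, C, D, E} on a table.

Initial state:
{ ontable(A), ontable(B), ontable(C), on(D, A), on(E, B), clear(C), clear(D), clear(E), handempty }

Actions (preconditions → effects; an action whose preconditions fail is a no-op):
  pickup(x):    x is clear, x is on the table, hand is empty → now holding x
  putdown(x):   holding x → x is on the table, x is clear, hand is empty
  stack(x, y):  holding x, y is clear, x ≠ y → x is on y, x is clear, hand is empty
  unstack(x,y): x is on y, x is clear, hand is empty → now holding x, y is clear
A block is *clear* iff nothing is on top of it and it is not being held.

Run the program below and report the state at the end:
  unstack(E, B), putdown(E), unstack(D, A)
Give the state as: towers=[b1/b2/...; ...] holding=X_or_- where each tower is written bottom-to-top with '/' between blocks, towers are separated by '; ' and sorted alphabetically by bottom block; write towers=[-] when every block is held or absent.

step 1 (unstack(E, B)): towers=[A/D; B; C] holding=E
step 2 (putdown(E)): towers=[A/D; B; C; E] holding=-
step 3 (unstack(D, A)): towers=[A; B; C; E] holding=D

towers=[A; B; C; E] holding=D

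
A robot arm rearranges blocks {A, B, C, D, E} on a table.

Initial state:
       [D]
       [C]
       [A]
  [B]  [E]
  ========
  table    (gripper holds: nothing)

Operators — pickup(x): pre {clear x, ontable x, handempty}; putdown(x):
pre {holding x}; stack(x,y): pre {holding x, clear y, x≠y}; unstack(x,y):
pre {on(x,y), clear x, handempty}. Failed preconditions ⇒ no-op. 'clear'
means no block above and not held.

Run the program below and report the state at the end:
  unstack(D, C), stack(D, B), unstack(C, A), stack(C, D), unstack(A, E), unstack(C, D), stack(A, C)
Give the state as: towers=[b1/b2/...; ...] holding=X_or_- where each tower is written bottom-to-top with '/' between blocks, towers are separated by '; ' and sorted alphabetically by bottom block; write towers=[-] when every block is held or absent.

towers=[B/D/C/A; E] holding=-

step 1 (unstack(D, C)): towers=[B; E/A/C] holding=D
step 2 (stack(D, B)): towers=[B/D; E/A/C] holding=-
step 3 (unstack(C, A)): towers=[B/D; E/A] holding=C
step 4 (stack(C, D)): towers=[B/D/C; E/A] holding=-
step 5 (unstack(A, E)): towers=[B/D/C; E] holding=A
step 6 (unstack(C, D)) [no-op]: towers=[B/D/C; E] holding=A
step 7 (stack(A, C)): towers=[B/D/C/A; E] holding=-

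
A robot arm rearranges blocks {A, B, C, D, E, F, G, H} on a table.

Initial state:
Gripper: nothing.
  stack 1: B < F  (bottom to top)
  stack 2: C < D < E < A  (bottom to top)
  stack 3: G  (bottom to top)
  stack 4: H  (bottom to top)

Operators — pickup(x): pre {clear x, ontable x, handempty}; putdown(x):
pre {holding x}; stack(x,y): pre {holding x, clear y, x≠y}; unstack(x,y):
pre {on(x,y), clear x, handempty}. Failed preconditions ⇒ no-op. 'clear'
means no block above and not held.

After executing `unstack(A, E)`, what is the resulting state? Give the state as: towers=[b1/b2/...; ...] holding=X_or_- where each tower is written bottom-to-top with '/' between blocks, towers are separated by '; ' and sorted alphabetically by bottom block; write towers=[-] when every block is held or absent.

towers=[B/F; C/D/E; G; H] holding=A

before: towers=[B/F; C/D/E/A; G; H] holding=-
pre[unstack(A, E)]: on(A,E) ✓, clear(A) ✓, handempty ✓
all met → apply unstack(A, E)
after:  towers=[B/F; C/D/E; G; H] holding=A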